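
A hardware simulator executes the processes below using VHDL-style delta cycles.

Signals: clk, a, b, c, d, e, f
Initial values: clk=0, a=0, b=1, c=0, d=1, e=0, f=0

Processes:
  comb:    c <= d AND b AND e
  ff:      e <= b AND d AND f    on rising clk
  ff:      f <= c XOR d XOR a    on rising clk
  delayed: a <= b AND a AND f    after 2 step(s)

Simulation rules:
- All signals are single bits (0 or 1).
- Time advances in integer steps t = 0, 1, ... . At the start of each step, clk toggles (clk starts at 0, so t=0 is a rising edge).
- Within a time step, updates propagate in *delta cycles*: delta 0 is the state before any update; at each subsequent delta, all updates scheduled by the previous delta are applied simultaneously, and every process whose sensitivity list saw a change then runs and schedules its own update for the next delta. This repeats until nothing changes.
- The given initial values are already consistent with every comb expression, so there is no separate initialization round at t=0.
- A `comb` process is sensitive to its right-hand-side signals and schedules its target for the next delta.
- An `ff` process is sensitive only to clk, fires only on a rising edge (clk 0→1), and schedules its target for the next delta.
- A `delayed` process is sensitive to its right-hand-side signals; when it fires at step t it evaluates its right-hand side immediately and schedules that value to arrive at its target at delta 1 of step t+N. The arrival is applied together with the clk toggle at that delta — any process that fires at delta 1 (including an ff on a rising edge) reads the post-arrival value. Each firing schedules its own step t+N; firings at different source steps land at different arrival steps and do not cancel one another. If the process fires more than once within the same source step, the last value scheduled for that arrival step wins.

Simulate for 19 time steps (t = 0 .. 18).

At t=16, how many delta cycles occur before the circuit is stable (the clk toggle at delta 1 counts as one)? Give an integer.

2

t=0 Δ0: a=0 clk=0 c=0 e=0 f=0 b=1 d=1
  Δ1: clk:0→1
  Δ2: f:0→1
  (2Δ to stable)
t=1 Δ0: a=0 clk=1 c=0 e=0 f=1 b=1 d=1
  Δ1: clk:1→0
  (1Δ to stable)
t=2 Δ0: a=0 clk=0 c=0 e=0 f=1 b=1 d=1
  Δ1: clk:0→1
  Δ2: e:0→1
  Δ3: c:0→1
  (3Δ to stable)
t=3 Δ0: a=0 clk=1 c=1 e=1 f=1 b=1 d=1
  Δ1: clk:1→0
  (1Δ to stable)
t=4 Δ0: a=0 clk=0 c=1 e=1 f=1 b=1 d=1
  Δ1: clk:0→1
  Δ2: f:1→0
  (2Δ to stable)
t=5 Δ0: a=0 clk=1 c=1 e=1 f=0 b=1 d=1
  Δ1: clk:1→0
  (1Δ to stable)
t=6 Δ0: a=0 clk=0 c=1 e=1 f=0 b=1 d=1
  Δ1: clk:0→1
  Δ2: e:1→0
  Δ3: c:1→0
  (3Δ to stable)
t=7 Δ0: a=0 clk=1 c=0 e=0 f=0 b=1 d=1
  Δ1: clk:1→0
  (1Δ to stable)
t=8 Δ0: a=0 clk=0 c=0 e=0 f=0 b=1 d=1
  Δ1: clk:0→1
  Δ2: f:0→1
  (2Δ to stable)
t=9 Δ0: a=0 clk=1 c=0 e=0 f=1 b=1 d=1
  Δ1: clk:1→0
  (1Δ to stable)
t=10 Δ0: a=0 clk=0 c=0 e=0 f=1 b=1 d=1
  Δ1: clk:0→1
  Δ2: e:0→1
  Δ3: c:0→1
  (3Δ to stable)
t=11 Δ0: a=0 clk=1 c=1 e=1 f=1 b=1 d=1
  Δ1: clk:1→0
  (1Δ to stable)
t=12 Δ0: a=0 clk=0 c=1 e=1 f=1 b=1 d=1
  Δ1: clk:0→1
  Δ2: f:1→0
  (2Δ to stable)
t=13 Δ0: a=0 clk=1 c=1 e=1 f=0 b=1 d=1
  Δ1: clk:1→0
  (1Δ to stable)
t=14 Δ0: a=0 clk=0 c=1 e=1 f=0 b=1 d=1
  Δ1: clk:0→1
  Δ2: e:1→0
  Δ3: c:1→0
  (3Δ to stable)
t=15 Δ0: a=0 clk=1 c=0 e=0 f=0 b=1 d=1
  Δ1: clk:1→0
  (1Δ to stable)
t=16 Δ0: a=0 clk=0 c=0 e=0 f=0 b=1 d=1
  Δ1: clk:0→1
  Δ2: f:0→1
  (2Δ to stable)
t=17 Δ0: a=0 clk=1 c=0 e=0 f=1 b=1 d=1
  Δ1: clk:1→0
  (1Δ to stable)
t=18 Δ0: a=0 clk=0 c=0 e=0 f=1 b=1 d=1
  Δ1: clk:0→1
  Δ2: e:0→1
  Δ3: c:0→1
  (3Δ to stable)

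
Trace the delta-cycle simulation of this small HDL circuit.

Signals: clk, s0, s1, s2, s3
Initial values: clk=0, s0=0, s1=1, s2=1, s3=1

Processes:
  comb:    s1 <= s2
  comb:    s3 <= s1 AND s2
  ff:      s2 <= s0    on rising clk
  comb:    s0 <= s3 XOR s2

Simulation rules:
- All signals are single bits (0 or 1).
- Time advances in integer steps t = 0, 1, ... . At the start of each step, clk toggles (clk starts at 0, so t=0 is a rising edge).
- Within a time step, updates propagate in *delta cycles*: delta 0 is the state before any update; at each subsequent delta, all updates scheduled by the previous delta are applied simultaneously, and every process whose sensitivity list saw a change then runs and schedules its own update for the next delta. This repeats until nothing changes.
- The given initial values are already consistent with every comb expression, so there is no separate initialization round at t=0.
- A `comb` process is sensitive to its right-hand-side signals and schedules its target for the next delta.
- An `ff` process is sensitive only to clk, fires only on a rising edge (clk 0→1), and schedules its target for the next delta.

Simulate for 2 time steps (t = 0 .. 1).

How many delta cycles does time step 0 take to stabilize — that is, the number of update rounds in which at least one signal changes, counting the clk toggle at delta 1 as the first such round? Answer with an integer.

4

t=0 Δ0: s1=1 s0=0 s2=1 clk=0 s3=1
  Δ1: clk:0→1
  Δ2: s2:1→0
  Δ3: s1:1→0, s0:0→1, s3:1→0
  Δ4: s0:1→0
  (4Δ to stable)
t=1 Δ0: s1=0 s0=0 s2=0 clk=1 s3=0
  Δ1: clk:1→0
  (1Δ to stable)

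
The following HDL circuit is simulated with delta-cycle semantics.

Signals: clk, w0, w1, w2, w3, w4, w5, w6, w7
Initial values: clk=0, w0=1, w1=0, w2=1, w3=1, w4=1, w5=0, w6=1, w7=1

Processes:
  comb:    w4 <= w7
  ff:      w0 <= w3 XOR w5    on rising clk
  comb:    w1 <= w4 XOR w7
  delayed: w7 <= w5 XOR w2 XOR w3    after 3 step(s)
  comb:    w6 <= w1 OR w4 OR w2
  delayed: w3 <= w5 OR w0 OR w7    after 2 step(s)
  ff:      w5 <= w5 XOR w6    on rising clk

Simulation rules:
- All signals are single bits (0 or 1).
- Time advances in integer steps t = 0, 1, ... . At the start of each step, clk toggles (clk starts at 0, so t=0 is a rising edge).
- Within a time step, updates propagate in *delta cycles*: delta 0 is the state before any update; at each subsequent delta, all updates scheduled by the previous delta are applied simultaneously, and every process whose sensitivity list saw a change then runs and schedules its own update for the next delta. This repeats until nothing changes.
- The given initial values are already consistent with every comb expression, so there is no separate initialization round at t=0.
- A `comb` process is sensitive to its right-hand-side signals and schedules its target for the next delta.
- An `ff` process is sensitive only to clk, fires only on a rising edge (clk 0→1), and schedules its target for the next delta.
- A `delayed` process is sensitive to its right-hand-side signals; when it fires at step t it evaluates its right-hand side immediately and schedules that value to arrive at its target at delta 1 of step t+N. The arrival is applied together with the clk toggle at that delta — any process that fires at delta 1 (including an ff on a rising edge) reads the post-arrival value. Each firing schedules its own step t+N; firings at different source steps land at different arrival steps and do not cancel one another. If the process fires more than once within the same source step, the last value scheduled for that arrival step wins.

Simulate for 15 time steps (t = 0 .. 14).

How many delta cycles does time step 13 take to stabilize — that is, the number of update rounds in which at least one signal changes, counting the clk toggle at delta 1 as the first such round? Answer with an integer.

3

t=0 Δ0: clk=0 w5=0 w4=1 w6=1 w1=0 w2=1 w7=1 w3=1 w0=1
  Δ1: clk:0→1
  Δ2: w5:0→1
  (2Δ to stable)
t=1 Δ0: clk=1 w5=1 w4=1 w6=1 w1=0 w2=1 w7=1 w3=1 w0=1
  Δ1: clk:1→0
  (1Δ to stable)
t=2 Δ0: clk=0 w5=1 w4=1 w6=1 w1=0 w2=1 w7=1 w3=1 w0=1
  Δ1: clk:0→1
  Δ2: w5:1→0, w0:1→0
  (2Δ to stable)
t=3 Δ0: clk=1 w5=0 w4=1 w6=1 w1=0 w2=1 w7=1 w3=1 w0=0
  Δ1: clk:1→0
  (1Δ to stable)
t=4 Δ0: clk=0 w5=0 w4=1 w6=1 w1=0 w2=1 w7=1 w3=1 w0=0
  Δ1: clk:0→1
  Δ2: w5:0→1, w0:0→1
  (2Δ to stable)
t=5 Δ0: clk=1 w5=1 w4=1 w6=1 w1=0 w2=1 w7=1 w3=1 w0=1
  Δ1: clk:1→0, w7:1→0
  Δ2: w4:1→0, w1:0→1
  Δ3: w1:1→0
  (3Δ to stable)
t=6 Δ0: clk=0 w5=1 w4=0 w6=1 w1=0 w2=1 w7=0 w3=1 w0=1
  Δ1: clk:0→1
  Δ2: w5:1→0, w0:1→0
  (2Δ to stable)
t=7 Δ0: clk=1 w5=0 w4=0 w6=1 w1=0 w2=1 w7=0 w3=1 w0=0
  Δ1: clk:1→0, w7:0→1
  Δ2: w4:0→1, w1:0→1
  Δ3: w1:1→0
  (3Δ to stable)
t=8 Δ0: clk=0 w5=0 w4=1 w6=1 w1=0 w2=1 w7=1 w3=1 w0=0
  Δ1: clk:0→1, w3:1→0
  Δ2: w5:0→1
  (2Δ to stable)
t=9 Δ0: clk=1 w5=1 w4=1 w6=1 w1=0 w2=1 w7=1 w3=0 w0=0
  Δ1: clk:1→0, w7:1→0, w3:0→1
  Δ2: w4:1→0, w1:0→1
  Δ3: w1:1→0
  (3Δ to stable)
t=10 Δ0: clk=0 w5=1 w4=0 w6=1 w1=0 w2=1 w7=0 w3=1 w0=0
  Δ1: clk:0→1
  Δ2: w5:1→0
  (2Δ to stable)
t=11 Δ0: clk=1 w5=0 w4=0 w6=1 w1=0 w2=1 w7=0 w3=1 w0=0
  Δ1: clk:1→0
  (1Δ to stable)
t=12 Δ0: clk=0 w5=0 w4=0 w6=1 w1=0 w2=1 w7=0 w3=1 w0=0
  Δ1: clk:0→1, w7:0→1, w3:1→0
  Δ2: w5:0→1, w4:0→1, w1:0→1
  Δ3: w1:1→0
  (3Δ to stable)
t=13 Δ0: clk=1 w5=1 w4=1 w6=1 w1=0 w2=1 w7=1 w3=0 w0=0
  Δ1: clk:1→0, w7:1→0
  Δ2: w4:1→0, w1:0→1
  Δ3: w1:1→0
  (3Δ to stable)
t=14 Δ0: clk=0 w5=1 w4=0 w6=1 w1=0 w2=1 w7=0 w3=0 w0=0
  Δ1: clk:0→1, w3:0→1
  Δ2: w5:1→0
  (2Δ to stable)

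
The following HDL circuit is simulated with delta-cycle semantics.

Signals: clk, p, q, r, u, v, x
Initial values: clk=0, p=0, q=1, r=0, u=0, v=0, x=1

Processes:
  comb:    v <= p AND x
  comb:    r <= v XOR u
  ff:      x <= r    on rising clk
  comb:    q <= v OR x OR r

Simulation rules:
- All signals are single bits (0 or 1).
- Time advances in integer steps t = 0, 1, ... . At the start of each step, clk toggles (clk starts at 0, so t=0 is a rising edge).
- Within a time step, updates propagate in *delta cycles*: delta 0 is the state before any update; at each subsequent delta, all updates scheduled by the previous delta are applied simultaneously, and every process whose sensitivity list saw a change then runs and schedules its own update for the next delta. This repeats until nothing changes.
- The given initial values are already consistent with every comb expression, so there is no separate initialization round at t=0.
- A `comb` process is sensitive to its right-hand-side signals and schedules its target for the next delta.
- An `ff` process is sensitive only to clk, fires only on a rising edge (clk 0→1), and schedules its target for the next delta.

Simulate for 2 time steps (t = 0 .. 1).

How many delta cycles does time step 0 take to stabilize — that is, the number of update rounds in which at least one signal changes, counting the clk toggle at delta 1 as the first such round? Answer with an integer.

3

t0.Δ0 v=0 u=0 p=0 r=0 x=1 clk=0 q=1
t0.Δ1 v=0 u=0 p=0 r=0 x=1 clk=1 q=1
t0.Δ2 v=0 u=0 p=0 r=0 x=0 clk=1 q=1
t0.Δ3 v=0 u=0 p=0 r=0 x=0 clk=1 q=0
t1.Δ0 v=0 u=0 p=0 r=0 x=0 clk=1 q=0
t1.Δ1 v=0 u=0 p=0 r=0 x=0 clk=0 q=0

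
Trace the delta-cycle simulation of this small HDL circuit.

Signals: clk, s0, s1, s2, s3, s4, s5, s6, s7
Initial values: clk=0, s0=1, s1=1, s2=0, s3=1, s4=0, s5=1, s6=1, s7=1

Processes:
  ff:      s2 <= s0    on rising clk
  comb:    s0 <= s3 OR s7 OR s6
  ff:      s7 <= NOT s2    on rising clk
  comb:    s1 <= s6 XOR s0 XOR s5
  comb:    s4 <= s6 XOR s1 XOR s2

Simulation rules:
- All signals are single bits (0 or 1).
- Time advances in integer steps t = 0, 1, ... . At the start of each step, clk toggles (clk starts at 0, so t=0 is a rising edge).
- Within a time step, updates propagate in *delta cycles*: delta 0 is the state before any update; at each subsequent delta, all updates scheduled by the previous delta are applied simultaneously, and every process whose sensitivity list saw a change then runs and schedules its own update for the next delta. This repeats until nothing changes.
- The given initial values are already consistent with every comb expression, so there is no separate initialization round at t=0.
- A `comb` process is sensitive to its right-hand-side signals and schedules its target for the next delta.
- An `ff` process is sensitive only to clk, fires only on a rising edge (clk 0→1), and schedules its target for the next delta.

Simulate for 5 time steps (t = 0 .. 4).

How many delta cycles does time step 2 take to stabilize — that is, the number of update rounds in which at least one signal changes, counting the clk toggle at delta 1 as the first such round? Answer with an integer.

2

[bits: s4,s6,s1,s2,s3,s0,clk,s7,s5]
t=0: Δ0=011011011 Δ1=011011111 Δ2=011111111 Δ3=111111111 | 3Δ
t=1: Δ0=111111111 Δ1=111111011 | 1Δ
t=2: Δ0=111111011 Δ1=111111111 Δ2=111111101 | 2Δ
t=3: Δ0=111111101 Δ1=111111001 | 1Δ
t=4: Δ0=111111001 Δ1=111111101 | 1Δ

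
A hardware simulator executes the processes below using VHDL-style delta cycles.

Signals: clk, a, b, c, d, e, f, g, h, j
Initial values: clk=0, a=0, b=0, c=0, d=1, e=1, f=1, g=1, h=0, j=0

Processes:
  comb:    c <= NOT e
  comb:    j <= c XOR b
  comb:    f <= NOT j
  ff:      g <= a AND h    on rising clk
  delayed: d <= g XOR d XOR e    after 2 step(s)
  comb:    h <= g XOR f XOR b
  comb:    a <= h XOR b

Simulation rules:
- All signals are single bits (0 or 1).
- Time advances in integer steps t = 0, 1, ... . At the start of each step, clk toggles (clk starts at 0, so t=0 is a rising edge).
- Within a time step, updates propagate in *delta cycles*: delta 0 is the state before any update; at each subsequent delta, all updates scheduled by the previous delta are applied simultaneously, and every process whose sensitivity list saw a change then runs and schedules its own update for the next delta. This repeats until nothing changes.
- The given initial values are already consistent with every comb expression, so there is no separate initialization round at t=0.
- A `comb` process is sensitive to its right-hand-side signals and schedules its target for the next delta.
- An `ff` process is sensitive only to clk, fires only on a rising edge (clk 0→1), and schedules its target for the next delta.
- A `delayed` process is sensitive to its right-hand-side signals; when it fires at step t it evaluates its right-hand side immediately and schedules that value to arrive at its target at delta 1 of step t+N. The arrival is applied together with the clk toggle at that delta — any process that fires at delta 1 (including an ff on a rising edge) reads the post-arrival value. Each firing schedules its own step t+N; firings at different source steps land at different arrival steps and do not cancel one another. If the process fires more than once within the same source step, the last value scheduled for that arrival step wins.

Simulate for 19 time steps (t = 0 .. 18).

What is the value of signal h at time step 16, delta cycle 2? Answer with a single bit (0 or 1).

t=0 Δ0: b=0 f=1 c=0 d=1 clk=0 g=1 e=1 a=0 h=0 j=0
  Δ1: clk:0→1
  Δ2: g:1→0
  Δ3: h:0→1
  Δ4: a:0→1
  (4Δ to stable)
t=1 Δ0: b=0 f=1 c=0 d=1 clk=1 g=0 e=1 a=1 h=1 j=0
  Δ1: clk:1→0
  (1Δ to stable)
t=2 Δ0: b=0 f=1 c=0 d=1 clk=0 g=0 e=1 a=1 h=1 j=0
  Δ1: d:1→0, clk:0→1
  Δ2: g:0→1
  Δ3: h:1→0
  Δ4: a:1→0
  (4Δ to stable)
t=3 Δ0: b=0 f=1 c=0 d=0 clk=1 g=1 e=1 a=0 h=0 j=0
  Δ1: clk:1→0
  (1Δ to stable)
t=4 Δ0: b=0 f=1 c=0 d=0 clk=0 g=1 e=1 a=0 h=0 j=0
  Δ1: clk:0→1
  Δ2: g:1→0
  Δ3: h:0→1
  Δ4: a:0→1
  (4Δ to stable)
t=5 Δ0: b=0 f=1 c=0 d=0 clk=1 g=0 e=1 a=1 h=1 j=0
  Δ1: clk:1→0
  (1Δ to stable)
t=6 Δ0: b=0 f=1 c=0 d=0 clk=0 g=0 e=1 a=1 h=1 j=0
  Δ1: d:0→1, clk:0→1
  Δ2: g:0→1
  Δ3: h:1→0
  Δ4: a:1→0
  (4Δ to stable)
t=7 Δ0: b=0 f=1 c=0 d=1 clk=1 g=1 e=1 a=0 h=0 j=0
  Δ1: clk:1→0
  (1Δ to stable)
t=8 Δ0: b=0 f=1 c=0 d=1 clk=0 g=1 e=1 a=0 h=0 j=0
  Δ1: clk:0→1
  Δ2: g:1→0
  Δ3: h:0→1
  Δ4: a:0→1
  (4Δ to stable)
t=9 Δ0: b=0 f=1 c=0 d=1 clk=1 g=0 e=1 a=1 h=1 j=0
  Δ1: clk:1→0
  (1Δ to stable)
t=10 Δ0: b=0 f=1 c=0 d=1 clk=0 g=0 e=1 a=1 h=1 j=0
  Δ1: d:1→0, clk:0→1
  Δ2: g:0→1
  Δ3: h:1→0
  Δ4: a:1→0
  (4Δ to stable)
t=11 Δ0: b=0 f=1 c=0 d=0 clk=1 g=1 e=1 a=0 h=0 j=0
  Δ1: clk:1→0
  (1Δ to stable)
t=12 Δ0: b=0 f=1 c=0 d=0 clk=0 g=1 e=1 a=0 h=0 j=0
  Δ1: clk:0→1
  Δ2: g:1→0
  Δ3: h:0→1
  Δ4: a:0→1
  (4Δ to stable)
t=13 Δ0: b=0 f=1 c=0 d=0 clk=1 g=0 e=1 a=1 h=1 j=0
  Δ1: clk:1→0
  (1Δ to stable)
t=14 Δ0: b=0 f=1 c=0 d=0 clk=0 g=0 e=1 a=1 h=1 j=0
  Δ1: d:0→1, clk:0→1
  Δ2: g:0→1
  Δ3: h:1→0
  Δ4: a:1→0
  (4Δ to stable)
t=15 Δ0: b=0 f=1 c=0 d=1 clk=1 g=1 e=1 a=0 h=0 j=0
  Δ1: clk:1→0
  (1Δ to stable)
t=16 Δ0: b=0 f=1 c=0 d=1 clk=0 g=1 e=1 a=0 h=0 j=0
  Δ1: clk:0→1
  Δ2: g:1→0
  Δ3: h:0→1
  Δ4: a:0→1
  (4Δ to stable)
t=17 Δ0: b=0 f=1 c=0 d=1 clk=1 g=0 e=1 a=1 h=1 j=0
  Δ1: clk:1→0
  (1Δ to stable)
t=18 Δ0: b=0 f=1 c=0 d=1 clk=0 g=0 e=1 a=1 h=1 j=0
  Δ1: d:1→0, clk:0→1
  Δ2: g:0→1
  Δ3: h:1→0
  Δ4: a:1→0
  (4Δ to stable)

0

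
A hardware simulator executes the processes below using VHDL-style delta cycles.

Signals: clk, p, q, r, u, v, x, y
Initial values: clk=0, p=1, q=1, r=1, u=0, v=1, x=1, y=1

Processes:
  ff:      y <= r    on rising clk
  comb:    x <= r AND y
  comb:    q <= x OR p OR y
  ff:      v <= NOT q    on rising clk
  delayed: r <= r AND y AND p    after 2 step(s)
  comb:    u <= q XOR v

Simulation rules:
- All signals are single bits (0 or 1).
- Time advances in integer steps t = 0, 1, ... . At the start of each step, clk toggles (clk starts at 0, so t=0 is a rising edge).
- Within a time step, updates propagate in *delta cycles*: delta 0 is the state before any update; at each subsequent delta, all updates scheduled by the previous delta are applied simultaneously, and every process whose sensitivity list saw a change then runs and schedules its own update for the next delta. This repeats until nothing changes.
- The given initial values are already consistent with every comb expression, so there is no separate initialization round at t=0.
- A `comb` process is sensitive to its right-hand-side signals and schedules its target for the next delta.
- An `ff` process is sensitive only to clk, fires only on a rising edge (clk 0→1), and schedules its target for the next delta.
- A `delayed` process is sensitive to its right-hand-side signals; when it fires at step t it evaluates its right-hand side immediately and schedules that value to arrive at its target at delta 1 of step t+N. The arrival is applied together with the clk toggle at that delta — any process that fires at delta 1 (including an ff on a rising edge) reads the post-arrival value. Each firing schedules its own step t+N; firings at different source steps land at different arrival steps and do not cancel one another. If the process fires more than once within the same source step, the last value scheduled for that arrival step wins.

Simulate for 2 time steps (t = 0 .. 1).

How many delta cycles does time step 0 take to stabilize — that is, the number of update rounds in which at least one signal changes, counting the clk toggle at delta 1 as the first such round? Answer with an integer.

t0.Δ0 q=1 x=1 r=1 clk=0 u=0 p=1 v=1 y=1
t0.Δ1 q=1 x=1 r=1 clk=1 u=0 p=1 v=1 y=1
t0.Δ2 q=1 x=1 r=1 clk=1 u=0 p=1 v=0 y=1
t0.Δ3 q=1 x=1 r=1 clk=1 u=1 p=1 v=0 y=1
t1.Δ0 q=1 x=1 r=1 clk=1 u=1 p=1 v=0 y=1
t1.Δ1 q=1 x=1 r=1 clk=0 u=1 p=1 v=0 y=1

3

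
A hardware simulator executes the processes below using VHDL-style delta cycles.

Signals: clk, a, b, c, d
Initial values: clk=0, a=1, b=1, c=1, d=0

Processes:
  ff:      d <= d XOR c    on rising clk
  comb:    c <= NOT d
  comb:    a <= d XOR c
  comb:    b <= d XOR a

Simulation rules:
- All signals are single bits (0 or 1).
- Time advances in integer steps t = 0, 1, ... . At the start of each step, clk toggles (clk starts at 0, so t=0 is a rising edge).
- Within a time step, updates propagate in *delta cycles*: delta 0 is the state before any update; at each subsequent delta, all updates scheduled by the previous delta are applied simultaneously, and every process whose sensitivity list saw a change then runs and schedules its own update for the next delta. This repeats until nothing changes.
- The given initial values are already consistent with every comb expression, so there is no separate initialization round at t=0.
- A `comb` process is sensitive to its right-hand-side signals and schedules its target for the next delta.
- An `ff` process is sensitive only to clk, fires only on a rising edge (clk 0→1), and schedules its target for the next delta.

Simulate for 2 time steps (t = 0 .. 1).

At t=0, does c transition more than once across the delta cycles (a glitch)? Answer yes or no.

t=0 Δ0: d=0 b=1 c=1 clk=0 a=1
  Δ1: clk:0→1
  Δ2: d:0→1
  Δ3: b:1→0, c:1→0, a:1→0
  Δ4: b:0→1, a:0→1
  Δ5: b:1→0
  (5Δ to stable)
t=1 Δ0: d=1 b=0 c=0 clk=1 a=1
  Δ1: clk:1→0
  (1Δ to stable)

no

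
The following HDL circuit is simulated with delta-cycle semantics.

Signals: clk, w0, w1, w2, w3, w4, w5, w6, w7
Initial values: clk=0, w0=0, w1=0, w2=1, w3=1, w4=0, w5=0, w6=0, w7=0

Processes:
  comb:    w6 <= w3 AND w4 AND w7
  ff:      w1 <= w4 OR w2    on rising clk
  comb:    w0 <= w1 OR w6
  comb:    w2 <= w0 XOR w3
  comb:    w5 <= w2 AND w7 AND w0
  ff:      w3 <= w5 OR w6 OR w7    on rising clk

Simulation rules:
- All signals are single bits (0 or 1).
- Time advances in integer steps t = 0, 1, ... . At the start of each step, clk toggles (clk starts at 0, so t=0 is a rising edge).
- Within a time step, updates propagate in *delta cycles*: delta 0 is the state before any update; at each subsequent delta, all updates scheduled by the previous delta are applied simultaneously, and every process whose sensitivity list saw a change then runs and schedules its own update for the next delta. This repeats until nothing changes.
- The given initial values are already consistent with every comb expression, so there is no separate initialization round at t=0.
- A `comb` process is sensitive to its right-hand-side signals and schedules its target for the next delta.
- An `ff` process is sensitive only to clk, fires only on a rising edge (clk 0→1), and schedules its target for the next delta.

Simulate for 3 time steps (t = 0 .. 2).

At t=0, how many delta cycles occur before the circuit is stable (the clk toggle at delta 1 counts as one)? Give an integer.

4

t0.Δ0 w7=0 w5=0 w2=1 w3=1 w4=0 w1=0 w6=0 clk=0 w0=0
t0.Δ1 w7=0 w5=0 w2=1 w3=1 w4=0 w1=0 w6=0 clk=1 w0=0
t0.Δ2 w7=0 w5=0 w2=1 w3=0 w4=0 w1=1 w6=0 clk=1 w0=0
t0.Δ3 w7=0 w5=0 w2=0 w3=0 w4=0 w1=1 w6=0 clk=1 w0=1
t0.Δ4 w7=0 w5=0 w2=1 w3=0 w4=0 w1=1 w6=0 clk=1 w0=1
t1.Δ0 w7=0 w5=0 w2=1 w3=0 w4=0 w1=1 w6=0 clk=1 w0=1
t1.Δ1 w7=0 w5=0 w2=1 w3=0 w4=0 w1=1 w6=0 clk=0 w0=1
t2.Δ0 w7=0 w5=0 w2=1 w3=0 w4=0 w1=1 w6=0 clk=0 w0=1
t2.Δ1 w7=0 w5=0 w2=1 w3=0 w4=0 w1=1 w6=0 clk=1 w0=1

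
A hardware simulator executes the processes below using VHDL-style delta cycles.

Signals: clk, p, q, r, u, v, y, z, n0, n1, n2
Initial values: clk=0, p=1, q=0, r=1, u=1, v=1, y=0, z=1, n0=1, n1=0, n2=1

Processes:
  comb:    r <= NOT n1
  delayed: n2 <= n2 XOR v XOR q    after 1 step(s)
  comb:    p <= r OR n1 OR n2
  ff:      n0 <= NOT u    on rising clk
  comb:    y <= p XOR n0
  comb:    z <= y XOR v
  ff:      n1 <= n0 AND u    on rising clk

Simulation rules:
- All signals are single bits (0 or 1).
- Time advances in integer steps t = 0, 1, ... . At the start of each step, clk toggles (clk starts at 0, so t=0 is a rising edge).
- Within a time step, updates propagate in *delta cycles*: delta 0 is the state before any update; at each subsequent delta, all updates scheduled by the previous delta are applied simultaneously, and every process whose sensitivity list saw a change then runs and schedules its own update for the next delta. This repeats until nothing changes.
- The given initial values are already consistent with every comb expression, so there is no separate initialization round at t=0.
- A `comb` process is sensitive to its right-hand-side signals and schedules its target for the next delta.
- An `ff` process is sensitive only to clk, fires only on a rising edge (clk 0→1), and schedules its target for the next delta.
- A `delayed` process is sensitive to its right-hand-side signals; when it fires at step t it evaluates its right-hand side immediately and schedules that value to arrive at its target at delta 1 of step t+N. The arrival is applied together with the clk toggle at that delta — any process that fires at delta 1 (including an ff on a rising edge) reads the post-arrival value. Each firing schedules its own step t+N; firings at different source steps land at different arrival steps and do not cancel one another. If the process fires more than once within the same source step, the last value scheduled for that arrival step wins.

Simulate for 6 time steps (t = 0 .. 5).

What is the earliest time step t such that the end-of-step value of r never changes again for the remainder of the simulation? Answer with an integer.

2

[bits: n2,clk,p,q,v,u,y,n1,n0,z,r]
t=0: Δ0=10101100111 Δ1=11101100111 Δ2=11101101011 Δ3=11101111010 Δ4=11101111000 | 4Δ
t=1: Δ0=11101111000 Δ1=10101111000 | 1Δ
t=2: Δ0=10101111000 Δ1=11101111000 Δ2=11101110000 Δ3=11101110001 | 3Δ
t=3: Δ0=11101110001 Δ1=10101110001 | 1Δ
t=4: Δ0=10101110001 Δ1=11101110001 | 1Δ
t=5: Δ0=11101110001 Δ1=10101110001 | 1Δ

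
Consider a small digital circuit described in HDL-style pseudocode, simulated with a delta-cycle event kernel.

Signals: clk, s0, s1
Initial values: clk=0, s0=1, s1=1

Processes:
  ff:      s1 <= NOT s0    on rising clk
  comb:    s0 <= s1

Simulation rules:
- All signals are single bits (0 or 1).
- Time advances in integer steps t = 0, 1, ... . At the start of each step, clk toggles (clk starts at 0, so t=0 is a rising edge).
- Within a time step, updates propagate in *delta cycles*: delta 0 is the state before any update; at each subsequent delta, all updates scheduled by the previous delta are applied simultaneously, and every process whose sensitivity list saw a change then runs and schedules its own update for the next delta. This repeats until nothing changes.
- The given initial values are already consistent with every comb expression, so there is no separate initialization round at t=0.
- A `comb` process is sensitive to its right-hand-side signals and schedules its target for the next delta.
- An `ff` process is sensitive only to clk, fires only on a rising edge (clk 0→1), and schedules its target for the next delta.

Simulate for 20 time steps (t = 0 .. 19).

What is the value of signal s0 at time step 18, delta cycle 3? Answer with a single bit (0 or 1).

1

t0.Δ0 clk=0 s0=1 s1=1
t0.Δ1 clk=1 s0=1 s1=1
t0.Δ2 clk=1 s0=1 s1=0
t0.Δ3 clk=1 s0=0 s1=0
t1.Δ0 clk=1 s0=0 s1=0
t1.Δ1 clk=0 s0=0 s1=0
t2.Δ0 clk=0 s0=0 s1=0
t2.Δ1 clk=1 s0=0 s1=0
t2.Δ2 clk=1 s0=0 s1=1
t2.Δ3 clk=1 s0=1 s1=1
t3.Δ0 clk=1 s0=1 s1=1
t3.Δ1 clk=0 s0=1 s1=1
t4.Δ0 clk=0 s0=1 s1=1
t4.Δ1 clk=1 s0=1 s1=1
t4.Δ2 clk=1 s0=1 s1=0
t4.Δ3 clk=1 s0=0 s1=0
t5.Δ0 clk=1 s0=0 s1=0
t5.Δ1 clk=0 s0=0 s1=0
t6.Δ0 clk=0 s0=0 s1=0
t6.Δ1 clk=1 s0=0 s1=0
t6.Δ2 clk=1 s0=0 s1=1
t6.Δ3 clk=1 s0=1 s1=1
t7.Δ0 clk=1 s0=1 s1=1
t7.Δ1 clk=0 s0=1 s1=1
t8.Δ0 clk=0 s0=1 s1=1
t8.Δ1 clk=1 s0=1 s1=1
t8.Δ2 clk=1 s0=1 s1=0
t8.Δ3 clk=1 s0=0 s1=0
t9.Δ0 clk=1 s0=0 s1=0
t9.Δ1 clk=0 s0=0 s1=0
t10.Δ0 clk=0 s0=0 s1=0
t10.Δ1 clk=1 s0=0 s1=0
t10.Δ2 clk=1 s0=0 s1=1
t10.Δ3 clk=1 s0=1 s1=1
t11.Δ0 clk=1 s0=1 s1=1
t11.Δ1 clk=0 s0=1 s1=1
t12.Δ0 clk=0 s0=1 s1=1
t12.Δ1 clk=1 s0=1 s1=1
t12.Δ2 clk=1 s0=1 s1=0
t12.Δ3 clk=1 s0=0 s1=0
t13.Δ0 clk=1 s0=0 s1=0
t13.Δ1 clk=0 s0=0 s1=0
t14.Δ0 clk=0 s0=0 s1=0
t14.Δ1 clk=1 s0=0 s1=0
t14.Δ2 clk=1 s0=0 s1=1
t14.Δ3 clk=1 s0=1 s1=1
t15.Δ0 clk=1 s0=1 s1=1
t15.Δ1 clk=0 s0=1 s1=1
t16.Δ0 clk=0 s0=1 s1=1
t16.Δ1 clk=1 s0=1 s1=1
t16.Δ2 clk=1 s0=1 s1=0
t16.Δ3 clk=1 s0=0 s1=0
t17.Δ0 clk=1 s0=0 s1=0
t17.Δ1 clk=0 s0=0 s1=0
t18.Δ0 clk=0 s0=0 s1=0
t18.Δ1 clk=1 s0=0 s1=0
t18.Δ2 clk=1 s0=0 s1=1
t18.Δ3 clk=1 s0=1 s1=1
t19.Δ0 clk=1 s0=1 s1=1
t19.Δ1 clk=0 s0=1 s1=1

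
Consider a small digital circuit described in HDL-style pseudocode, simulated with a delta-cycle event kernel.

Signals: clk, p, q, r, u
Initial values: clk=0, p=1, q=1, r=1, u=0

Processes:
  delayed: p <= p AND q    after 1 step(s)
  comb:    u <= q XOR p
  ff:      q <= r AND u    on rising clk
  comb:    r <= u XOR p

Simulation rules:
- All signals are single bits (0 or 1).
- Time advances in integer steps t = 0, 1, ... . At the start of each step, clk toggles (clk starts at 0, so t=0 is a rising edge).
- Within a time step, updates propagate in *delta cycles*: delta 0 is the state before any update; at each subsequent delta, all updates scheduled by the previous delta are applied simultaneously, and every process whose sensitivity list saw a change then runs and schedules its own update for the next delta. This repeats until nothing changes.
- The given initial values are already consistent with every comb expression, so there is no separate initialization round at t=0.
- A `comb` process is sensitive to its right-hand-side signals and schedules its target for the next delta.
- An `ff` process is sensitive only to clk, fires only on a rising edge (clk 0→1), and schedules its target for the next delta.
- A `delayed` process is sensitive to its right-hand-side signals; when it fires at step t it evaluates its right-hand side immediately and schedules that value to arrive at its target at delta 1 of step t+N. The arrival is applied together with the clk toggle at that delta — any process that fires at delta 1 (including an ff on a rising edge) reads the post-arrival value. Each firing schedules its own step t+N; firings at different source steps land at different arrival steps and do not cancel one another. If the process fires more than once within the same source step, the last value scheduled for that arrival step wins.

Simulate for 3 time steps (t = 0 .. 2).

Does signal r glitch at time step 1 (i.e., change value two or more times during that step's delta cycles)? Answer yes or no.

t=0 Δ0: p=1 u=0 r=1 q=1 clk=0
  Δ1: clk:0→1
  Δ2: q:1→0
  Δ3: u:0→1
  Δ4: r:1→0
  (4Δ to stable)
t=1 Δ0: p=1 u=1 r=0 q=0 clk=1
  Δ1: p:1→0, clk:1→0
  Δ2: u:1→0, r:0→1
  Δ3: r:1→0
  (3Δ to stable)
t=2 Δ0: p=0 u=0 r=0 q=0 clk=0
  Δ1: clk:0→1
  (1Δ to stable)

yes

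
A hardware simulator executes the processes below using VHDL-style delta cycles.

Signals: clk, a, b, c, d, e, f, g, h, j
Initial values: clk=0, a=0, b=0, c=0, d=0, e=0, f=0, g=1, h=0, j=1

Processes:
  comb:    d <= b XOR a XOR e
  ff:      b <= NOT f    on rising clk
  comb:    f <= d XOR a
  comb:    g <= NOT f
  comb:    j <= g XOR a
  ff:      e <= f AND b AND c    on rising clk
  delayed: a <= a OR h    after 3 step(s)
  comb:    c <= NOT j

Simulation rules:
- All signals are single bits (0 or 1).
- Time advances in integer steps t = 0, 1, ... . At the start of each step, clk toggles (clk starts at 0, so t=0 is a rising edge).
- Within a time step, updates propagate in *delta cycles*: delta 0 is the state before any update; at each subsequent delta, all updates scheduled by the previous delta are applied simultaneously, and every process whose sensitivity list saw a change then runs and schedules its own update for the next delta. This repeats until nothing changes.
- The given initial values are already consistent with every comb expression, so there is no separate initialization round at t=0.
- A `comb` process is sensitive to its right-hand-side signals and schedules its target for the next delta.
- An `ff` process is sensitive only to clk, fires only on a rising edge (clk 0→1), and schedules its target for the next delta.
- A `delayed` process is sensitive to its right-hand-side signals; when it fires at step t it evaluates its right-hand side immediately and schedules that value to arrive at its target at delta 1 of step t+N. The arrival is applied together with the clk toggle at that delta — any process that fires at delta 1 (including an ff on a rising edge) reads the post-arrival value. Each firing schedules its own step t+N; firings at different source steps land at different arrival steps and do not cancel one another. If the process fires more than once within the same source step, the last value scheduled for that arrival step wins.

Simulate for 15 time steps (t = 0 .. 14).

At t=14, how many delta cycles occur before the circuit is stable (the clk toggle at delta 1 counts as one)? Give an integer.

t=0 Δ0: j=1 g=1 a=0 h=0 e=0 c=0 f=0 d=0 clk=0 b=0
  Δ1: clk:0→1
  Δ2: b:0→1
  Δ3: d:0→1
  Δ4: f:0→1
  Δ5: g:1→0
  Δ6: j:1→0
  Δ7: c:0→1
  (7Δ to stable)
t=1 Δ0: j=0 g=0 a=0 h=0 e=0 c=1 f=1 d=1 clk=1 b=1
  Δ1: clk:1→0
  (1Δ to stable)
t=2 Δ0: j=0 g=0 a=0 h=0 e=0 c=1 f=1 d=1 clk=0 b=1
  Δ1: clk:0→1
  Δ2: e:0→1, b:1→0
  (2Δ to stable)
t=3 Δ0: j=0 g=0 a=0 h=0 e=1 c=1 f=1 d=1 clk=1 b=0
  Δ1: clk:1→0
  (1Δ to stable)
t=4 Δ0: j=0 g=0 a=0 h=0 e=1 c=1 f=1 d=1 clk=0 b=0
  Δ1: clk:0→1
  Δ2: e:1→0
  Δ3: d:1→0
  Δ4: f:1→0
  Δ5: g:0→1
  Δ6: j:0→1
  Δ7: c:1→0
  (7Δ to stable)
t=5 Δ0: j=1 g=1 a=0 h=0 e=0 c=0 f=0 d=0 clk=1 b=0
  Δ1: clk:1→0
  (1Δ to stable)
t=6 Δ0: j=1 g=1 a=0 h=0 e=0 c=0 f=0 d=0 clk=0 b=0
  Δ1: clk:0→1
  Δ2: b:0→1
  Δ3: d:0→1
  Δ4: f:0→1
  Δ5: g:1→0
  Δ6: j:1→0
  Δ7: c:0→1
  (7Δ to stable)
t=7 Δ0: j=0 g=0 a=0 h=0 e=0 c=1 f=1 d=1 clk=1 b=1
  Δ1: clk:1→0
  (1Δ to stable)
t=8 Δ0: j=0 g=0 a=0 h=0 e=0 c=1 f=1 d=1 clk=0 b=1
  Δ1: clk:0→1
  Δ2: e:0→1, b:1→0
  (2Δ to stable)
t=9 Δ0: j=0 g=0 a=0 h=0 e=1 c=1 f=1 d=1 clk=1 b=0
  Δ1: clk:1→0
  (1Δ to stable)
t=10 Δ0: j=0 g=0 a=0 h=0 e=1 c=1 f=1 d=1 clk=0 b=0
  Δ1: clk:0→1
  Δ2: e:1→0
  Δ3: d:1→0
  Δ4: f:1→0
  Δ5: g:0→1
  Δ6: j:0→1
  Δ7: c:1→0
  (7Δ to stable)
t=11 Δ0: j=1 g=1 a=0 h=0 e=0 c=0 f=0 d=0 clk=1 b=0
  Δ1: clk:1→0
  (1Δ to stable)
t=12 Δ0: j=1 g=1 a=0 h=0 e=0 c=0 f=0 d=0 clk=0 b=0
  Δ1: clk:0→1
  Δ2: b:0→1
  Δ3: d:0→1
  Δ4: f:0→1
  Δ5: g:1→0
  Δ6: j:1→0
  Δ7: c:0→1
  (7Δ to stable)
t=13 Δ0: j=0 g=0 a=0 h=0 e=0 c=1 f=1 d=1 clk=1 b=1
  Δ1: clk:1→0
  (1Δ to stable)
t=14 Δ0: j=0 g=0 a=0 h=0 e=0 c=1 f=1 d=1 clk=0 b=1
  Δ1: clk:0→1
  Δ2: e:0→1, b:1→0
  (2Δ to stable)

2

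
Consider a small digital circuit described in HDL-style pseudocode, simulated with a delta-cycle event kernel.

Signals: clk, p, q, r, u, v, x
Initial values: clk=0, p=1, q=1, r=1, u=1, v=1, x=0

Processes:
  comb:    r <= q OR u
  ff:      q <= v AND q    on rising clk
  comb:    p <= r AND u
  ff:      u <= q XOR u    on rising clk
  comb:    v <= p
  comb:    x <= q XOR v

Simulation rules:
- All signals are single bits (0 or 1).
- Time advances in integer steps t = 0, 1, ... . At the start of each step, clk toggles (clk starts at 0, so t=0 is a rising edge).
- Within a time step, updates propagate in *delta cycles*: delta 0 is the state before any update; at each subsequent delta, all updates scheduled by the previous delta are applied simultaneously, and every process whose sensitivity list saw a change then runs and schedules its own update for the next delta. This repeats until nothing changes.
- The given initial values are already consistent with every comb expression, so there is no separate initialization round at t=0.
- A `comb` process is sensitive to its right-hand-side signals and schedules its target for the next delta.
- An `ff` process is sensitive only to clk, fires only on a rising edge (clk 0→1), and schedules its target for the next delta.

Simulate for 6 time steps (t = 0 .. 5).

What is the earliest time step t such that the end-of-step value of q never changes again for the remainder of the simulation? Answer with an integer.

t0.Δ0 q=1 clk=0 p=1 u=1 r=1 v=1 x=0
t0.Δ1 q=1 clk=1 p=1 u=1 r=1 v=1 x=0
t0.Δ2 q=1 clk=1 p=1 u=0 r=1 v=1 x=0
t0.Δ3 q=1 clk=1 p=0 u=0 r=1 v=1 x=0
t0.Δ4 q=1 clk=1 p=0 u=0 r=1 v=0 x=0
t0.Δ5 q=1 clk=1 p=0 u=0 r=1 v=0 x=1
t1.Δ0 q=1 clk=1 p=0 u=0 r=1 v=0 x=1
t1.Δ1 q=1 clk=0 p=0 u=0 r=1 v=0 x=1
t2.Δ0 q=1 clk=0 p=0 u=0 r=1 v=0 x=1
t2.Δ1 q=1 clk=1 p=0 u=0 r=1 v=0 x=1
t2.Δ2 q=0 clk=1 p=0 u=1 r=1 v=0 x=1
t2.Δ3 q=0 clk=1 p=1 u=1 r=1 v=0 x=0
t2.Δ4 q=0 clk=1 p=1 u=1 r=1 v=1 x=0
t2.Δ5 q=0 clk=1 p=1 u=1 r=1 v=1 x=1
t3.Δ0 q=0 clk=1 p=1 u=1 r=1 v=1 x=1
t3.Δ1 q=0 clk=0 p=1 u=1 r=1 v=1 x=1
t4.Δ0 q=0 clk=0 p=1 u=1 r=1 v=1 x=1
t4.Δ1 q=0 clk=1 p=1 u=1 r=1 v=1 x=1
t5.Δ0 q=0 clk=1 p=1 u=1 r=1 v=1 x=1
t5.Δ1 q=0 clk=0 p=1 u=1 r=1 v=1 x=1

2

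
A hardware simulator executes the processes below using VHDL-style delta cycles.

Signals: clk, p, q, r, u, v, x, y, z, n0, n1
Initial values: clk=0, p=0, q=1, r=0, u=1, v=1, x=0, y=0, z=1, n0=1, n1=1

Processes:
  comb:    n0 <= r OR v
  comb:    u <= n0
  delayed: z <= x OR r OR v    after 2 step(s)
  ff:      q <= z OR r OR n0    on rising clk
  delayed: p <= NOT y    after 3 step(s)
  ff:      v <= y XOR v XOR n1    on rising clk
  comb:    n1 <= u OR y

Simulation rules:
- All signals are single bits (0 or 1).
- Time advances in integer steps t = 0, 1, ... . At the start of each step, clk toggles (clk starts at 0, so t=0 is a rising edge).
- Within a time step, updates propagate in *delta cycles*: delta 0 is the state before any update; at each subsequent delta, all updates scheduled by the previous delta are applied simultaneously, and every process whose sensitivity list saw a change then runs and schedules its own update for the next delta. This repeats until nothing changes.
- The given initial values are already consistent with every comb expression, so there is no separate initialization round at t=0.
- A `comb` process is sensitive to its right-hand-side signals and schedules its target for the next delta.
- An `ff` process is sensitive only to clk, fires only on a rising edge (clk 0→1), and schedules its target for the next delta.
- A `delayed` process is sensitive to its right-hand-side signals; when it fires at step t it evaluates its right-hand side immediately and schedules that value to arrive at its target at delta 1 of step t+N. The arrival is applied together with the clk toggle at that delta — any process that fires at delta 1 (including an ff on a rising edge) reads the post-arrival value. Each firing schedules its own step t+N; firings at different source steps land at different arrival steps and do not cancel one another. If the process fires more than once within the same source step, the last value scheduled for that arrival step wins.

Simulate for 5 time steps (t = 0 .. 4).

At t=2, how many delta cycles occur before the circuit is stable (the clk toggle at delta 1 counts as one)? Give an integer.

[bits: clk,n1,r,n0,z,u,x,p,q,y,v]
t=0: Δ0=01011100101 Δ1=11011100101 Δ2=11011100100 Δ3=11001100100 Δ4=11001000100 Δ5=10001000100 | 5Δ
t=1: Δ0=10001000100 Δ1=00001000100 | 1Δ
t=2: Δ0=00001000100 Δ1=10000000100 Δ2=10000000000 | 2Δ
t=3: Δ0=10000000000 Δ1=00000000000 | 1Δ
t=4: Δ0=00000000000 Δ1=10000000000 | 1Δ

2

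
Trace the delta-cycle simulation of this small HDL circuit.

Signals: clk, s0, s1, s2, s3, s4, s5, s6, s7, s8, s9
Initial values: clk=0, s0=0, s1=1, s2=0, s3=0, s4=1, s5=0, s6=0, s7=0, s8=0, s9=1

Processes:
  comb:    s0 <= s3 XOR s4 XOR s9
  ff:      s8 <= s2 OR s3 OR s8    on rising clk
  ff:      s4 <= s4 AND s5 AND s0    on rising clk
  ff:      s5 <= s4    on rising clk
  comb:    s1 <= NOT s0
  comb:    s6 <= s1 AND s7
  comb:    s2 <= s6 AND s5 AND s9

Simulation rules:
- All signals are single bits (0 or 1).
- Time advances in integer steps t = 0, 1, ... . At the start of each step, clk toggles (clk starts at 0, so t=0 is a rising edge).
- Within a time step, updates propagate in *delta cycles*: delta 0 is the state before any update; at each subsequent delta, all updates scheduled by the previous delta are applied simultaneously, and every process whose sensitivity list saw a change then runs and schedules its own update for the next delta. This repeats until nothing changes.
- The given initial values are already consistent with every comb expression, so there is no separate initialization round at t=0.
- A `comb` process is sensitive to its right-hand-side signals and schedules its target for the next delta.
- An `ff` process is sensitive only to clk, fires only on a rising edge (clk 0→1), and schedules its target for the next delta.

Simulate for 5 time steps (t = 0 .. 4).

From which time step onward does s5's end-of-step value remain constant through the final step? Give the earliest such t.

t=0 Δ0: s7=0 s2=0 s6=0 s5=0 s0=0 s1=1 s9=1 s4=1 s8=0 s3=0 clk=0
  Δ1: clk:0→1
  Δ2: s5:0→1, s4:1→0
  Δ3: s0:0→1
  Δ4: s1:1→0
  (4Δ to stable)
t=1 Δ0: s7=0 s2=0 s6=0 s5=1 s0=1 s1=0 s9=1 s4=0 s8=0 s3=0 clk=1
  Δ1: clk:1→0
  (1Δ to stable)
t=2 Δ0: s7=0 s2=0 s6=0 s5=1 s0=1 s1=0 s9=1 s4=0 s8=0 s3=0 clk=0
  Δ1: clk:0→1
  Δ2: s5:1→0
  (2Δ to stable)
t=3 Δ0: s7=0 s2=0 s6=0 s5=0 s0=1 s1=0 s9=1 s4=0 s8=0 s3=0 clk=1
  Δ1: clk:1→0
  (1Δ to stable)
t=4 Δ0: s7=0 s2=0 s6=0 s5=0 s0=1 s1=0 s9=1 s4=0 s8=0 s3=0 clk=0
  Δ1: clk:0→1
  (1Δ to stable)

2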